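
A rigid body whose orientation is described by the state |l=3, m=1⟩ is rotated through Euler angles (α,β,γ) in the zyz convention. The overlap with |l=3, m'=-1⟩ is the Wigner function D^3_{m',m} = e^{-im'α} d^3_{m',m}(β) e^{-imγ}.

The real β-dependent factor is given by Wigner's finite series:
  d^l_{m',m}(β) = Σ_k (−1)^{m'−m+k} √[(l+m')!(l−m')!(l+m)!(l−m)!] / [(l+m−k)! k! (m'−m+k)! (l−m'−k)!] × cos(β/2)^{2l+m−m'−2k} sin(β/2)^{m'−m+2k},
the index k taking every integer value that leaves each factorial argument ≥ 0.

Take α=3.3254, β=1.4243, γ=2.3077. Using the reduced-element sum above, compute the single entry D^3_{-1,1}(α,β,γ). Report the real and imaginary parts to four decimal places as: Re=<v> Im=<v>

Re=0.0437 Im=0.0708

First d^3_{-1,1}(β=1.4243), then the phase factors e^{-i(-1)α} and e^{-i(1)γ}:
Half-angle: c=0.756959, s=0.653463. N=√(2·24·24·2)=48.000000
The bounds max(0,m−m')=2 and min(l+m,l−m')=4 give 3 terms
  k=2: (−1)^0·48.0000/(8)·0.7570^4·0.6535^2 = +0.841166
  k=3: (−1)^1·48.0000/(6)·0.7570^2·0.6535^4 = -0.835829
  k=4: (−1)^2·48.0000/(48)·0.7570^0·0.6535^6 = +0.077862
d^3_{-1,1}(1.4243) = +0.841166 -0.835829 +0.077862 = +0.083198
Phases: e^{-i·(-1)·3.3254}=-0.983155-0.182774i, e^{-i·(1)·2.3077}=-0.671998-0.740553i ⇒ D=+0.043706+0.070794i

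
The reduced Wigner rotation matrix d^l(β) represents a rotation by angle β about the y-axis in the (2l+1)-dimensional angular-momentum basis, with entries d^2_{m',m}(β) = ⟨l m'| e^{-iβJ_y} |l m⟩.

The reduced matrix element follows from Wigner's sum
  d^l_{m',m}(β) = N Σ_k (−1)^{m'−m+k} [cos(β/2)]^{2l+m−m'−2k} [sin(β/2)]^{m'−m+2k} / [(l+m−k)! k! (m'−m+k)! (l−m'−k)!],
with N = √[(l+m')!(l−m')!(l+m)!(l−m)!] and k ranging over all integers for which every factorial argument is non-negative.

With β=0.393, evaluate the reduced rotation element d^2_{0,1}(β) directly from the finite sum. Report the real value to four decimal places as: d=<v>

d^2_{0,1}(β=0.393) via Wigner's sum:
c=cos(0.393/2)=0.980756, s=sin(0.393/2)=0.195238; N=√[2·2·6·1]=4.898979
The bounds max(0,m−m')=1 and min(l+m,l−m')=2 give 2 terms
  k=1: (−1)^0·4.8990/(2)·0.9808^3·0.1952^1 = +0.451152
  k=2: (−1)^1·4.8990/(2)·0.9808^1·0.1952^3 = -0.017878
d^2_{0,1}(0.393) = +0.451152 -0.017878 = +0.433273

d=0.4333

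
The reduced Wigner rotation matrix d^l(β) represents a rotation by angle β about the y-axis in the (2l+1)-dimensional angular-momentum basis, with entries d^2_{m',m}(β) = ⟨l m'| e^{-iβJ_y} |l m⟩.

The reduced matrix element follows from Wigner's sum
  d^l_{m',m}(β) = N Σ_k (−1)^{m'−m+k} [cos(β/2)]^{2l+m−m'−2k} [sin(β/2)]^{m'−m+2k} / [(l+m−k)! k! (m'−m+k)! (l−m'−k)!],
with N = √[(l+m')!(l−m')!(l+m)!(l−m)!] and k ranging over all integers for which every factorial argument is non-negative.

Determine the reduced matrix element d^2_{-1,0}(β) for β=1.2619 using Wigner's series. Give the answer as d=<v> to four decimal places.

d=0.3547

d^2_{-1,0}(β=1.2619) via Wigner's sum:
With c≡cos(β/2)=0.807467 and s≡sin(β/2)=0.589912, N=[1·6·2·2]^{1/2}=4.898979
k: max(0,(0)−(-1))=1 … min(2+(0),2−(-1))=2
  k=1: (−1)^0·4.8990/(2)·0.8075^3·0.5899^1 = +0.760743
  k=2: (−1)^1·4.8990/(2)·0.8075^1·0.5899^3 = -0.406034
d^2_{-1,0}(1.2619) = +0.760743 -0.406034 = +0.354709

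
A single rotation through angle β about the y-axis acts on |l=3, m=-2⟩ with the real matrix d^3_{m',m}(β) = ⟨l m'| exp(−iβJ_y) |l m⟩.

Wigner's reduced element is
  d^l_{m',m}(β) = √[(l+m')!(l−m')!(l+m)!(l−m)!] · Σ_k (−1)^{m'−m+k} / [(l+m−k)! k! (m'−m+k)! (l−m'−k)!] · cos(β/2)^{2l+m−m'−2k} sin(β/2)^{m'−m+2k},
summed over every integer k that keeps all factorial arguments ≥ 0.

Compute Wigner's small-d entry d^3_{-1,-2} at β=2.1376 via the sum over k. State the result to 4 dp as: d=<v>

d^3_{-1,-2}(β=2.1376) via Wigner's sum:
Half-angle: c=0.481177, s=0.876624. N=√(2·24·1·120)=75.894664
k: max(0,(-2)−(-1))=0 … min(3+(-2),3−(-1))=1
  k=0: (−1)^1·75.8947/(24)·0.4812^5·0.8766^1 = -0.071505
  k=1: (−1)^2·75.8947/(12)·0.4812^3·0.8766^3 = +0.474660
d^3_{-1,-2}(2.1376) = -0.071505 +0.474660 = +0.403156

d=0.4032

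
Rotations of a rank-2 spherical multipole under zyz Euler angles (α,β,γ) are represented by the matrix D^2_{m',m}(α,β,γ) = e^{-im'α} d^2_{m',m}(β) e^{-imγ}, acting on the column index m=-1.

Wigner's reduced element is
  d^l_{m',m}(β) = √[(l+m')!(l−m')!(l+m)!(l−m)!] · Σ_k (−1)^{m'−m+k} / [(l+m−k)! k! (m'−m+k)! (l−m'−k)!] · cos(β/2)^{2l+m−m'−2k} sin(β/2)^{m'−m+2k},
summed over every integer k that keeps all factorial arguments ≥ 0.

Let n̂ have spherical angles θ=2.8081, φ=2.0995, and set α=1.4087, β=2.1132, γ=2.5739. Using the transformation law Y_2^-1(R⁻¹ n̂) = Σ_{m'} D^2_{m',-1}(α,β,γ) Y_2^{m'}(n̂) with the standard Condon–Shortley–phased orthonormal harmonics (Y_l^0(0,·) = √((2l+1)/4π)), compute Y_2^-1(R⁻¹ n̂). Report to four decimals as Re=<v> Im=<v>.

Need the full column D^2_{m',-1} for m'=−2..2 at α=1.4087, β=2.1132, γ=2.5739.
cos(β/2)=0.491835, sin(β/2)=0.870688
d^2_{-2,-1}: single k=1 term ⇒ +0.207182;  D = +0.130099-0.161241i
d^2_{-1,-1}: k∈[0..1] ⇒ +0.058517 -0.550156 = -0.491640;  D = +0.327782+0.366426i
d^2_{0,-1}: k∈[0..1] ⇒ -0.253745 +0.795213 = +0.541468;  D = -0.456535+0.291141i
d^2_{1,-1}: k∈[0..1] ⇒ +0.550156 -0.574713 = -0.024557;  D = -0.009689-0.022564i
d^2_{2,-1}: single k=0 term ⇒ -0.649289;  D = -0.630135+0.156544i
Y_2^{m'}(θ=2.8081,φ=2.0995) and Σ D·Y over m':
  (+0.1301-0.1612i)·(-0.0203+0.0361i)  (+0.3278+0.3664i)·(+0.1205+0.2063i)  (-0.4565+0.2911i)·(+0.5294+0.0000i)  (-0.0097-0.0226i)·(-0.1205+0.2063i)  (-0.6301+0.1565i)·(-0.0203-0.0361i)
Y_2^-1(R⁻¹ n̂) = -0.250338+0.294153i

Re=-0.2503 Im=0.2942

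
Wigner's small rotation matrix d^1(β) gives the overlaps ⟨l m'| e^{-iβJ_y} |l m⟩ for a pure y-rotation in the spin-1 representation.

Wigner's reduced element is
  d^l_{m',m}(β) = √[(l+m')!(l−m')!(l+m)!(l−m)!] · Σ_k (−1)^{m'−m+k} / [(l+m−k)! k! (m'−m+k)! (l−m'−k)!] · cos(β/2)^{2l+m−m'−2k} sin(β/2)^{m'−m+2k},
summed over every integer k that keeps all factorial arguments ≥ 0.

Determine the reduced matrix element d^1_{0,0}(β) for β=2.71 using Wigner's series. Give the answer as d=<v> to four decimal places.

d^1_{0,0}(β=2.71) via Wigner's sum:
Half-angle: c=0.214125, s=0.976806. N=√(1·1·1·1)=1.000000
Admissible k: 0..1 (factorial args all ≥0)
  k=0: (−1)^0·1.0000/(1)·0.2141^2·0.9768^0 = +0.045850
  k=1: (−1)^1·1.0000/(1)·0.2141^0·0.9768^2 = -0.954150
d^1_{0,0}(2.71) = +0.045850 -0.954150 = -0.908301

d=-0.9083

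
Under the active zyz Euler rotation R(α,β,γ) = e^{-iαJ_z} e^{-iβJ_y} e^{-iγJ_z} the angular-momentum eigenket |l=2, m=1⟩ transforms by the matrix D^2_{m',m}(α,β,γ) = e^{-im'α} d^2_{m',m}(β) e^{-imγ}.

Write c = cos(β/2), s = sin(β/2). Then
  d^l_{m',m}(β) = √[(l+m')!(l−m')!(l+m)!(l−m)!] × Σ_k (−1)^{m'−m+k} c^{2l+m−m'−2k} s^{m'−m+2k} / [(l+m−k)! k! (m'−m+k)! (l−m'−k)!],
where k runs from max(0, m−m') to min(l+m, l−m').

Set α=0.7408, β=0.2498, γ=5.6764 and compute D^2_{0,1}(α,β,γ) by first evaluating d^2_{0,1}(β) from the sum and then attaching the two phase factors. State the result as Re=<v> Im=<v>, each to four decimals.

First d^2_{0,1}(β=0.2498), then the phase factors e^{-i(0)α} and e^{-i(1)γ}:
With c≡cos(β/2)=0.992210 and s≡sin(β/2)=0.124576, N=[2·2·6·1]^{1/2}=4.898979
The bounds max(0,m−m')=1 and min(l+m,l−m')=2 give 2 terms
  k=1: (−1)^0·4.8990/(2)·0.9922^3·0.1246^1 = +0.298071
  k=2: (−1)^1·4.8990/(2)·0.9922^1·0.1246^3 = -0.004699
d^2_{0,1}(0.2498) = +0.298071 -0.004699 = +0.293372
Phases: e^{-i·(0)·0.7408}=+1.000000+0.000000i, e^{-i·(1)·5.6764}=+0.821485+0.570230i ⇒ D=+0.241001+0.167289i

Re=0.2410 Im=0.1673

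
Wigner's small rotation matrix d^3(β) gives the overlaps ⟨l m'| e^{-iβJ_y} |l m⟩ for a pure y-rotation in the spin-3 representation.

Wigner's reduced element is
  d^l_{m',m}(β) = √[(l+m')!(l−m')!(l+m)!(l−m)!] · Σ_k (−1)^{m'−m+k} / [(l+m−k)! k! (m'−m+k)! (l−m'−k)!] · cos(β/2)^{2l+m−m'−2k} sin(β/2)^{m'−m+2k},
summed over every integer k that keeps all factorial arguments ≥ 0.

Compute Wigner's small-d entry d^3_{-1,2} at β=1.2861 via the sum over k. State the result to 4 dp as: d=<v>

d=0.5027

d^3_{-1,2}(β=1.2861) via Wigner's sum:
Half-angle: c=0.800271, s=0.599639. N=√(2·24·120·1)=75.894664
Admissible k: 3..4 (factorial args all ≥0)
  k=3: (−1)^0·75.8947/(12)·0.8003^3·0.5996^3 = +0.698892
  k=4: (−1)^1·75.8947/(24)·0.8003^1·0.5996^5 = -0.196194
d^3_{-1,2}(1.2861) = +0.698892 -0.196194 = +0.502698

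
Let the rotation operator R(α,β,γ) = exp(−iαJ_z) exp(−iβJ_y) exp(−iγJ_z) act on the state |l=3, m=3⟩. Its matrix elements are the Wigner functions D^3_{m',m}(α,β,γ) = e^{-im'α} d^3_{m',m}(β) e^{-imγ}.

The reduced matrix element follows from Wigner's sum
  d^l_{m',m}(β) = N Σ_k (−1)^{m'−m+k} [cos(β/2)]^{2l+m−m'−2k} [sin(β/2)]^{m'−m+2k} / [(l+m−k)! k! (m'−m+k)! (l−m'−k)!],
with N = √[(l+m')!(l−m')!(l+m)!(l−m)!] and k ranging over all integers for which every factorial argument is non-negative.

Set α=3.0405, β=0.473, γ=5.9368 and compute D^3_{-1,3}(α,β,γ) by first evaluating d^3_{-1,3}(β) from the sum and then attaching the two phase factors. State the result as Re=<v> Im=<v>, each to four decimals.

D^3_{-1,3}(3.0405,0.473,5.9368) = e^{-i·-1·3.0405}·d^3_{-1,3}(0.473)·e^{-i·3·5.9368}. Compute d first:
c=cos(0.473/2)=0.972164, s=sin(0.473/2)=0.234301; N=√[2·24·720·1]=185.903201
k∈{4} keeps every argument non-negative
  k=4: (−1)^0·185.9032/(48)·0.9722^2·0.2343^4 = +0.011031
d^3_{-1,3}(0.473) = +0.011031
Attach z-rotation phases: D = e^{-i(-1)(3.0405)}·(+0.011031)·e^{-i(3)(5.9368)} = -0.006523-0.008896i

Re=-0.0065 Im=-0.0089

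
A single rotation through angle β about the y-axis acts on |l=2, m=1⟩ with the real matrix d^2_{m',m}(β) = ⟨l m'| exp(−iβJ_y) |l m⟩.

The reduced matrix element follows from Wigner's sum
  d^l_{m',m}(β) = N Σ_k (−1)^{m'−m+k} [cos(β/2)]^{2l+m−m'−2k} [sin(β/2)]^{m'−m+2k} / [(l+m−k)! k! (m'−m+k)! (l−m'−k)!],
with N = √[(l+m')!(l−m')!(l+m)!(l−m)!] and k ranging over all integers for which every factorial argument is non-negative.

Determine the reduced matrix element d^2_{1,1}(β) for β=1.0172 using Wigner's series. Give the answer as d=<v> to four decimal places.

d^2_{1,1}(β=1.0172) via Wigner's sum:
Half-angle: c=0.873427, s=0.486955. N=√(6·1·6·1)=6.000000
k∈{0,1} keeps every argument non-negative
  k=0: (−1)^0·6.0000/(6)·0.8734^4·0.4870^0 = +0.581978
  k=1: (−1)^1·6.0000/(2)·0.8734^2·0.4870^2 = -0.542690
d^2_{1,1}(1.0172) = +0.581978 -0.542690 = +0.039288

d=0.0393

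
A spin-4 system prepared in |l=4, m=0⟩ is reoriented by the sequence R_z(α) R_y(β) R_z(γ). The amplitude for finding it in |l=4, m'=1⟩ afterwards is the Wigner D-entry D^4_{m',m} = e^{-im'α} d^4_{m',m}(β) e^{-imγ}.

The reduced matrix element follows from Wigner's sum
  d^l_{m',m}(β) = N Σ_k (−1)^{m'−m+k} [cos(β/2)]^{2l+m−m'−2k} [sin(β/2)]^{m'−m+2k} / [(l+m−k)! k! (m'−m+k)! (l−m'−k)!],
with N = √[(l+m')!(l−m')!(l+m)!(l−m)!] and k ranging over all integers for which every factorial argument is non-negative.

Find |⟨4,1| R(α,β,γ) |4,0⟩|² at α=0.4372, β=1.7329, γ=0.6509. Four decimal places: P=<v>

P=0.0629

First d^4_{1,0}(β=1.7329), then the phase factors e^{-i(1)α} and e^{-i(0)γ}:
With c≡cos(β/2)=0.647536 and s≡sin(β/2)=0.762035, N=[120·6·24·24]^{1/2}=643.987578
k: max(0,(0)−(1))=0 … min(4+(0),4−(1))=3
  k=0: (−1)^1·643.9876/(144)·0.6475^7·0.7620^1 = -0.162681
  k=1: (−1)^2·643.9876/(24)·0.6475^5·0.7620^3 = +1.351793
  k=2: (−1)^3·643.9876/(24)·0.6475^3·0.7620^5 = -1.872114
  k=3: (−1)^4·643.9876/(144)·0.6475^1·0.7620^7 = +0.432119
d^4_{1,0}(1.7329) = -0.162681 +1.351793 -1.872114 +0.432119 = -0.250883
|D^4_{1,0}|² = |d^4_{1,0}(β)|² = (-0.250883)² = 0.062942 (the z-rotation phases have unit modulus)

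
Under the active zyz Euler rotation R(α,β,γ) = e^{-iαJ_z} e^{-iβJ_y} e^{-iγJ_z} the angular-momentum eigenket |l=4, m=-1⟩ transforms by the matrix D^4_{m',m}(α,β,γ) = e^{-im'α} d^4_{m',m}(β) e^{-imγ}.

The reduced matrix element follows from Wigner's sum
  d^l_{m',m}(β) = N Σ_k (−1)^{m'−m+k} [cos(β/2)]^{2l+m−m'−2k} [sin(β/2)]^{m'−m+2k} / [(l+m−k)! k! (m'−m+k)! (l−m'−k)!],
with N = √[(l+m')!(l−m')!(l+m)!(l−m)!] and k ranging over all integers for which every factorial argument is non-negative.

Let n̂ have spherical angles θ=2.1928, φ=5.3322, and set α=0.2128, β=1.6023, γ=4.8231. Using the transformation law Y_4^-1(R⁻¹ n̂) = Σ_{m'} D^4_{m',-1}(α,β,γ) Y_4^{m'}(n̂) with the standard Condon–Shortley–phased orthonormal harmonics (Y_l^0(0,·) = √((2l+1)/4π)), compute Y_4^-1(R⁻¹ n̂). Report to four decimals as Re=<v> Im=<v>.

Re=-0.2836 Im=0.1713

Need the full column D^4_{m',-1} for m'=−4..4 at α=0.2128, β=1.6023, γ=4.8231.
cos(β/2)=0.695881, sin(β/2)=0.718157
d^4_{-4,-1}: single k=3 term ⇒ +0.452301;  D = +0.371016-0.258695i
d^4_{-3,-1}: k∈[2..3] ⇒ +0.464857 -0.825157 = -0.360300;  D = -0.245360+0.263846i
d^4_{-2,-1}: k∈[1..3] ⇒ +0.240770 -1.282153 +0.910368 = -0.131016;  D = -0.066945+0.112621i
d^4_{-1,-1}: k∈[0..3] ⇒ +0.054990 -0.878498 +1.871281 -0.664333 = +0.383440;  D = +0.121894-0.363549i
d^4_{0,-1}: k∈[0..3] ⇒ -0.253793 +1.621810 -1.727302 +0.306609 = -0.052676;  D = -0.005820+0.052354i
d^4_{1,-1}: k∈[0..3] ⇒ +0.585665 -1.871281 +0.996500 -0.070755 = -0.359870;  D = +0.036675+0.357997i
d^4_{2,-1}: k∈[0..2] ⇒ -0.854769 +1.365552 -0.290875 = +0.219908;  D = -0.068108-0.209095i
d^4_{3,-1}: k∈[0..1] ⇒ +0.825157 -0.527298 = +0.297859;  D = -0.149983-0.257342i
d^4_{4,-1}: single k=0 term ⇒ -0.481721;  D = +0.324993+0.355577i
Y_4^{m'}(θ=2.1928,φ=5.3322) and Σ D·Y over m':
  (+0.3710-0.2587i)·(-0.1522-0.1187i)  (-0.2454+0.2638i)·(+0.3753-0.1114i)  (-0.0669+0.1126i)·(-0.0989+0.2876i)  (+0.1219-0.3635i)·(+0.0811+0.1137i)  (-0.0058+0.0524i)·(-0.3333+0.0000i)  (+0.0367+0.3580i)·(-0.0811+0.1137i)  (-0.0681-0.2091i)·(-0.0989-0.2876i)  (-0.1500-0.2573i)·(-0.3753-0.1114i)  (+0.3250+0.3556i)·(-0.1522+0.1187i)
Y_4^-1(R⁻¹ n̂) = -0.283647+0.171350i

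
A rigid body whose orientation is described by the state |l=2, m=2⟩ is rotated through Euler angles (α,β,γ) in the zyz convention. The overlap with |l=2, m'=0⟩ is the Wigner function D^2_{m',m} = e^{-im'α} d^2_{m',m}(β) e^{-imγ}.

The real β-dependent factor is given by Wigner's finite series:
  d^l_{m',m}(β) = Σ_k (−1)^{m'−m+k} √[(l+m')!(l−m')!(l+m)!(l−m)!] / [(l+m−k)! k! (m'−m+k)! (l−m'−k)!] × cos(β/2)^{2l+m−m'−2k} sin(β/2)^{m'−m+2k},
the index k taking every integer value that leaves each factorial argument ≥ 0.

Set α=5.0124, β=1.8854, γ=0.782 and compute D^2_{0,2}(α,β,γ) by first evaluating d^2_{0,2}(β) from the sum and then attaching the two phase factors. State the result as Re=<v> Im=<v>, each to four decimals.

D^2_{0,2}(5.0124,1.8854,0.782) = e^{-i·0·5.0124}·d^2_{0,2}(1.8854)·e^{-i·2·0.782}. Compute d first:
Half-angle: c=0.587605, s=0.809148. N=√(2·2·24·1)=9.797959
k: max(0,(2)−(0))=2 … min(2+(2),2−(0))=2
  k=2: (−1)^0·9.7980/(4)·0.5876^2·0.8091^2 = +0.553736
d^2_{0,2}(1.8854) = +0.553736
Attach z-rotation phases: D = e^{-i(0)(5.0124)}·(+0.553736)·e^{-i(2)(0.782)} = +0.003763-0.553723i

Re=0.0038 Im=-0.5537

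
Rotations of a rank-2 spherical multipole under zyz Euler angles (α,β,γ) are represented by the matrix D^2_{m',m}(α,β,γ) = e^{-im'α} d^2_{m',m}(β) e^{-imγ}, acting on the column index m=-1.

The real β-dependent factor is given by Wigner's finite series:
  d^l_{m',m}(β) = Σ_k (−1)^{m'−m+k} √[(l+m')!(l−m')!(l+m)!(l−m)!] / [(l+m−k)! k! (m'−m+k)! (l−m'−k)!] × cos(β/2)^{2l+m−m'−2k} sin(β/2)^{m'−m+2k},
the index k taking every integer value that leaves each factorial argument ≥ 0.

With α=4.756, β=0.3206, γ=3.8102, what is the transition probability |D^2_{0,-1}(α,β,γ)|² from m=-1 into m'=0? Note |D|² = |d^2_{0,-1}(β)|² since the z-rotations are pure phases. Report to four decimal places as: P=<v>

P=0.1342

First d^2_{0,-1}(β=0.3206), then the phase factors e^{-i(0)α} and e^{-i(-1)γ}:
Half-angle: c=0.987179, s=0.159614. N=√(2·2·1·6)=4.898979
Admissible k: 0..1 (factorial args all ≥0)
  k=0: (−1)^1·4.8990/(2)·0.9872^3·0.1596^1 = -0.376128
  k=1: (−1)^2·4.8990/(2)·0.9872^1·0.1596^3 = +0.009833
d^2_{0,-1}(0.3206) = -0.376128 +0.009833 = -0.366295
|D^2_{0,-1}|² = |d^2_{0,-1}(β)|² = (-0.366295)² = 0.134172 (the z-rotation phases have unit modulus)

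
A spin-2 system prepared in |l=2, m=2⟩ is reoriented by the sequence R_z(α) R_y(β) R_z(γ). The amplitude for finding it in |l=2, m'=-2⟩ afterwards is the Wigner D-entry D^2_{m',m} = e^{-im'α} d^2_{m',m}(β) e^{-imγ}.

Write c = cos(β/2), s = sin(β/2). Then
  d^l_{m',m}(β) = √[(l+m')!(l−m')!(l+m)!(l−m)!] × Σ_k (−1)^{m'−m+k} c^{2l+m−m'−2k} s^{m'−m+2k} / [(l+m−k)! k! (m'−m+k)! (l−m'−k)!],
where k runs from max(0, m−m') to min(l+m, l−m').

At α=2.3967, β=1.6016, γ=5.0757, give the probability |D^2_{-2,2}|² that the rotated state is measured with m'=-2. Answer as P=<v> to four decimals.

Split into d^2_{-2,2}(β=1.6016) × two z-phases.
c=cos(1.6016/2)=0.696133, s=sin(1.6016/2)=0.717913; N=√[1·24·24·1]=24.000000
Admissible k: 4..4 (factorial args all ≥0)
  k=4: (−1)^0·24.0000/(24)·0.6961^0·0.7179^4 = +0.265637
d^2_{-2,2}(1.6016) = +0.265637
|D^2_{-2,2}|² = |d^2_{-2,2}(β)|² = (+0.265637)² = 0.070563 (the z-rotation phases have unit modulus)

P=0.0706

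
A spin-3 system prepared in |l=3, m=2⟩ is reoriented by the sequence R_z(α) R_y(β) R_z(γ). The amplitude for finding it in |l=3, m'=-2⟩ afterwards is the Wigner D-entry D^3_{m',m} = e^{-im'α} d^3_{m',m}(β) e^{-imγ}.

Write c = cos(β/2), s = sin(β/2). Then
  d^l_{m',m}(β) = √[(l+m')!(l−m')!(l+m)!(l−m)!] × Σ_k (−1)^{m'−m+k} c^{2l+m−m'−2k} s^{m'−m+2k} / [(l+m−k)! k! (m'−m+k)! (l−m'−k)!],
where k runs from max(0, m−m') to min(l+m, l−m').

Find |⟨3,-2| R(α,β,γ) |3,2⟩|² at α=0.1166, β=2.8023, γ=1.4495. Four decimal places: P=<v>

First d^3_{-2,2}(β=2.8023), then the phase factors e^{-i(-2)α} and e^{-i(2)γ}:
c=cos(2.8023/2)=0.168834, s=sin(2.8023/2)=0.985645; N=√[1·120·120·1]=120.000000
Admissible k: 4..5 (factorial args all ≥0)
  k=4: (−1)^0·120.0000/(24)·0.1688^2·0.9856^4 = +0.134515
  k=5: (−1)^1·120.0000/(120)·0.1688^0·0.9856^6 = -0.916900
d^3_{-2,2}(2.8023) = +0.134515 -0.916900 = -0.782385
|D^3_{-2,2}|² = |d^3_{-2,2}(β)|² = (-0.782385)² = 0.612127 (the z-rotation phases have unit modulus)

P=0.6121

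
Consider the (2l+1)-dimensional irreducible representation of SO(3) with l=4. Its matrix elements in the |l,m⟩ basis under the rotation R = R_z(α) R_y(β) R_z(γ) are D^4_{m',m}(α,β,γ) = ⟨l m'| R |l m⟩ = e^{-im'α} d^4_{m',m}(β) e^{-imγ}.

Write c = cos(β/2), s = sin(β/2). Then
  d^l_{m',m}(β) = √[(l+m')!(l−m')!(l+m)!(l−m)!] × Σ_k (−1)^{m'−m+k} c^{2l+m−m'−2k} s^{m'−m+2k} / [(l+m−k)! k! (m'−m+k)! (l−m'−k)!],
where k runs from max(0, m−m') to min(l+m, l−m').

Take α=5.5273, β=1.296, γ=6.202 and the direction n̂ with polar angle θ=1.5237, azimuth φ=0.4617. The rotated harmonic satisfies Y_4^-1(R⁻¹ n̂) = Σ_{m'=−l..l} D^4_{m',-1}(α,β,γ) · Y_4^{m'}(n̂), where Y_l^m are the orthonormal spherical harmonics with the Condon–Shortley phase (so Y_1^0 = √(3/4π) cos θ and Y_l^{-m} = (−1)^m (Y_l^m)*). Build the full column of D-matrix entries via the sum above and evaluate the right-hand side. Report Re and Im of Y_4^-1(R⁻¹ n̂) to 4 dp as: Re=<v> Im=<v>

Need the full column D^4_{m',-1} for m'=−4..4 at α=5.5273, β=1.296, γ=6.202.
cos(β/2)=0.797293, sin(β/2)=0.603593
d^4_{-4,-1}: single k=3 term ⇒ +0.530170;  D = -0.529810-0.019541i
d^4_{-3,-1}: k∈[2..3] ⇒ +0.742788 -0.709523 = +0.033265;  D = -0.023348-0.023694i
d^4_{-2,-1}: k∈[1..3] ⇒ +0.524451 -1.502891 +0.574234 = -0.404206;  D = +0.008956+0.404107i
d^4_{-1,-1}: k∈[0..3] ⇒ +0.163283 -1.403738 +1.609048 -0.307398 = +0.061196;  D = +0.040979-0.045449i
d^4_{0,-1}: k∈[0..3] ⇒ -0.552819 +1.901024 -1.089533 +0.104074 = +0.362745;  D = +0.361550-0.029417i
d^4_{1,-1}: k∈[0..3] ⇒ +0.935825 -1.609048 +0.461097 -0.017618 = -0.229744;  D = -0.179406-0.143513i
d^4_{2,-1}: k∈[0..2] ⇒ -1.001927 +0.861352 -0.098733 = -0.239309;  D = -0.033444-0.236961i
d^4_{3,-1}: k∈[0..1] ⇒ +0.709523 -0.243989 = +0.465534;  D = -0.268850+0.380055i
d^4_{4,-1}: single k=0 term ⇒ -0.303856;  D = +0.297845-0.060140i
Y_4^{m'}(θ=1.5237,φ=0.4617) and Σ D·Y over m':
  (-0.5298-0.0195i)·(-0.1201-0.4239i)  (-0.0233-0.0237i)·(+0.0108-0.0577i)  (+0.0090+0.4041i)·(-0.1982+0.2621i)  (+0.0410-0.0454i)·(-0.0594+0.0296i)  (+0.3616-0.0294i)·(+0.3103+0.0000i)  (-0.1794-0.1435i)·(+0.0594+0.0296i)  (-0.0334-0.2370i)·(-0.1982-0.2621i)  (-0.2689+0.3801i)·(-0.0108-0.0577i)  (+0.2978-0.0601i)·(-0.1201+0.4239i)
Y_4^-1(R⁻¹ n̂) = +0.009805+0.331831i

Re=0.0098 Im=0.3318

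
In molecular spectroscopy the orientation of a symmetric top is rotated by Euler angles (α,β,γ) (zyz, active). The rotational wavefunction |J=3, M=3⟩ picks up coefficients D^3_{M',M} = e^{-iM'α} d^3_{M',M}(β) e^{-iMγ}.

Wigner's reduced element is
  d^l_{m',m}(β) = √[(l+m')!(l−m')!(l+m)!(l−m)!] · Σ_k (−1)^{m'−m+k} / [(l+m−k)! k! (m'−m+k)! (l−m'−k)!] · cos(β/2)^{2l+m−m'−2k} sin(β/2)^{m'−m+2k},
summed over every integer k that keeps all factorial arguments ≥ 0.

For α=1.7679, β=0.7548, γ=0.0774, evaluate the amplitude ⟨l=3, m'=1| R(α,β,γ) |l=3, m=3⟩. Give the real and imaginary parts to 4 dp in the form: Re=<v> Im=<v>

First d^3_{1,3}(β=0.7548), then the phase factors e^{-i(1)α} and e^{-i(3)γ}:
Half-angle: c=0.929626, s=0.368505. N=√(24·2·720·1)=185.903201
The bounds max(0,m−m')=2 and min(l+m,l−m')=2 give 1 term
  k=2: (−1)^0·185.9032/(48)·0.9296^4·0.3685^2 = +0.392794
d^3_{1,3}(0.7548) = +0.392794
Phases: e^{-i·(1)·1.7679}=-0.195830-0.980638i, e^{-i·(3)·0.0774}=+0.973162-0.230119i ⇒ D=-0.163496-0.357150i

Re=-0.1635 Im=-0.3571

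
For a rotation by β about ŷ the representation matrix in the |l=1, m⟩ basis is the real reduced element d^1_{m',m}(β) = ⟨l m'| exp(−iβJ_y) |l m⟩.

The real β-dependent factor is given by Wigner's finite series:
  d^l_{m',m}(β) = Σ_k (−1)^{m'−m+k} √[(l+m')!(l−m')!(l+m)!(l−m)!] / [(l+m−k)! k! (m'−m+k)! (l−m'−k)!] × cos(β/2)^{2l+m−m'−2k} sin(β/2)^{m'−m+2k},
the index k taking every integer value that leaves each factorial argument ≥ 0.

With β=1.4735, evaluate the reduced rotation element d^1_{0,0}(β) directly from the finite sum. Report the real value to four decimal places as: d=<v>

d^1_{0,0}(β=1.4735) via Wigner's sum:
With c≡cos(β/2)=0.740656 and s≡sin(β/2)=0.671884, N=[1·1·1·1]^{1/2}=1.000000
k∈{0,1} keeps every argument non-negative
  k=0: (−1)^0·1.0000/(1)·0.7407^2·0.6719^0 = +0.548571
  k=1: (−1)^1·1.0000/(1)·0.7407^0·0.6719^2 = -0.451429
d^1_{0,0}(1.4735) = +0.548571 -0.451429 = +0.097143

d=0.0971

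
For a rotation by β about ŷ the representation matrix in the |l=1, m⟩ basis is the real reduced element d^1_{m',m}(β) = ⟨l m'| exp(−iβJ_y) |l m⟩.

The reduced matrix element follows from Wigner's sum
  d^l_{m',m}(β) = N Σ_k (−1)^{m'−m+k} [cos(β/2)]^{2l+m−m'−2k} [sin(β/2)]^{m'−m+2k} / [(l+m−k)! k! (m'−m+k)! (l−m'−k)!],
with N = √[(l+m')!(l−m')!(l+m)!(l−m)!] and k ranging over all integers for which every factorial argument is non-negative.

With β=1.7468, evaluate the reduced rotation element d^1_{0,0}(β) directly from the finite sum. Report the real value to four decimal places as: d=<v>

d^1_{0,0}(β=1.7468) via Wigner's sum:
c=cos(1.7468/2)=0.642224, s=sin(1.7468/2)=0.766517; N=√[1·1·1·1]=1.000000
k: max(0,(0)−(0))=0 … min(1+(0),1−(0))=1
  k=0: (−1)^0·1.0000/(1)·0.6422^2·0.7665^0 = +0.412452
  k=1: (−1)^1·1.0000/(1)·0.6422^0·0.7665^2 = -0.587548
d^1_{0,0}(1.7468) = +0.412452 -0.587548 = -0.175096

d=-0.1751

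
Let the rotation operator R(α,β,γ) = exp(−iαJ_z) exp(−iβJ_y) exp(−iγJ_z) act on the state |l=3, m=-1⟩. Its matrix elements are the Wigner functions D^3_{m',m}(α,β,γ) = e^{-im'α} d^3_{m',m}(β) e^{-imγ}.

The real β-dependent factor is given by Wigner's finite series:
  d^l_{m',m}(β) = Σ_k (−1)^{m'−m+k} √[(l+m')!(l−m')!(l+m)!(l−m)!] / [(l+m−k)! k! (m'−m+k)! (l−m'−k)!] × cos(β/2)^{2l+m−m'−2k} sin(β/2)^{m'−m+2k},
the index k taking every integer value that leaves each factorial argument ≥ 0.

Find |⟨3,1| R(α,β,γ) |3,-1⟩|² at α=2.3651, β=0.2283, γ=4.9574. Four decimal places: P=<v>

Split into d^3_{1,-1}(β=0.2283) × two z-phases.
c=cos(0.2283/2)=0.993492, s=sin(0.2283/2)=0.113902; N=√[24·2·2·24]=48.000000
The bounds max(0,m−m')=0 and min(l+m,l−m')=2 give 3 terms
  k=0: (−1)^2·48.0000/(8)·0.9935^4·0.1139^2 = +0.075836
  k=1: (−1)^3·48.0000/(6)·0.9935^2·0.1139^4 = -0.001329
  k=2: (−1)^4·48.0000/(48)·0.9935^0·0.1139^6 = +0.000002
d^3_{1,-1}(0.2283) = +0.075836 -0.001329 +0.000002 = +0.074509
|D^3_{1,-1}|² = |d^3_{1,-1}(β)|² = (+0.074509)² = 0.005552 (the z-rotation phases have unit modulus)

P=0.0056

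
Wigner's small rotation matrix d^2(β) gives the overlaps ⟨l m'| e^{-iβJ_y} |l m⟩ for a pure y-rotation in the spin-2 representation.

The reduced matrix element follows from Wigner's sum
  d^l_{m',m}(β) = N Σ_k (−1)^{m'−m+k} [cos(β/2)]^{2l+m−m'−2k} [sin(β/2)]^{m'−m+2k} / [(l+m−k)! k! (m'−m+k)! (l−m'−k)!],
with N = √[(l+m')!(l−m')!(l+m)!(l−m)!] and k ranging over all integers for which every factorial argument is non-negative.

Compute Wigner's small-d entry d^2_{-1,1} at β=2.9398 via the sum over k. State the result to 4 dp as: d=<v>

d=-0.9497

d^2_{-1,1}(β=2.9398) via Wigner's sum:
With c≡cos(β/2)=0.100725 and s≡sin(β/2)=0.994914, N=[1·6·6·1]^{1/2}=6.000000
The bounds max(0,m−m')=2 and min(l+m,l−m')=3 give 2 terms
  k=2: (−1)^0·6.0000/(2)·0.1007^2·0.9949^2 = +0.030128
  k=3: (−1)^1·6.0000/(6)·0.1007^0·0.9949^4 = -0.979812
d^2_{-1,1}(2.9398) = +0.030128 -0.979812 = -0.949684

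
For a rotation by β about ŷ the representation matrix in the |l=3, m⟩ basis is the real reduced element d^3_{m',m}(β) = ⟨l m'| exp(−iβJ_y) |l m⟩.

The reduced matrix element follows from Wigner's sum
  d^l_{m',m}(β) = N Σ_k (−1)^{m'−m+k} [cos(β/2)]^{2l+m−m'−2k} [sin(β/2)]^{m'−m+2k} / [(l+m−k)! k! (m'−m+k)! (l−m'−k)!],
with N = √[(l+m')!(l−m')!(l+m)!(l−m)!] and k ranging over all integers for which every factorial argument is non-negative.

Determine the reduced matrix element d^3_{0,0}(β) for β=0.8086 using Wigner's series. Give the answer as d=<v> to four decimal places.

d=-0.2127

d^3_{0,0}(β=0.8086) via Wigner's sum:
With c≡cos(β/2)=0.919378 and s≡sin(β/2)=0.393375, N=[6·6·6·6]^{1/2}=36.000000
k: max(0,(0)−(0))=0 … min(3+(0),3−(0))=3
  k=0: (−1)^0·36.0000/(36)·0.9194^6·0.3934^0 = +0.603899
  k=1: (−1)^1·36.0000/(4)·0.9194^4·0.3934^2 = -0.995023
  k=2: (−1)^2·36.0000/(4)·0.9194^2·0.3934^4 = +0.182163
  k=3: (−1)^3·36.0000/(36)·0.9194^0·0.3934^6 = -0.003705
d^3_{0,0}(0.8086) = +0.603899 -0.995023 +0.182163 -0.003705 = -0.212666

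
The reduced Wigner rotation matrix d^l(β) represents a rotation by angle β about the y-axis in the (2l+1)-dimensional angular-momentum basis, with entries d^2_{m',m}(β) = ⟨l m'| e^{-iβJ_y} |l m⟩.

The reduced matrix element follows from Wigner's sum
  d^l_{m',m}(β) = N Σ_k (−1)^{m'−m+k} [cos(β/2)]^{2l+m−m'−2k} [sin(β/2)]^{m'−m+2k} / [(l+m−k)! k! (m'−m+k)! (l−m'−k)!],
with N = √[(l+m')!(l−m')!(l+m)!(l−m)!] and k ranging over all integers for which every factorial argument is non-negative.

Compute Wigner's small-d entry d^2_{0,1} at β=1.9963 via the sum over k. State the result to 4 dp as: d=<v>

d^2_{0,1}(β=1.9963) via Wigner's sum:
c=cos(1.9963/2)=0.541858, s=sin(1.9963/2)=0.840470; N=√[2·2·6·1]=4.898979
k: max(0,(1)−(0))=1 … min(2+(1),2−(0))=2
  k=1: (−1)^0·4.8990/(2)·0.5419^3·0.8405^1 = +0.327533
  k=2: (−1)^1·4.8990/(2)·0.5419^1·0.8405^3 = -0.788003
d^2_{0,1}(1.9963) = +0.327533 -0.788003 = -0.460470

d=-0.4605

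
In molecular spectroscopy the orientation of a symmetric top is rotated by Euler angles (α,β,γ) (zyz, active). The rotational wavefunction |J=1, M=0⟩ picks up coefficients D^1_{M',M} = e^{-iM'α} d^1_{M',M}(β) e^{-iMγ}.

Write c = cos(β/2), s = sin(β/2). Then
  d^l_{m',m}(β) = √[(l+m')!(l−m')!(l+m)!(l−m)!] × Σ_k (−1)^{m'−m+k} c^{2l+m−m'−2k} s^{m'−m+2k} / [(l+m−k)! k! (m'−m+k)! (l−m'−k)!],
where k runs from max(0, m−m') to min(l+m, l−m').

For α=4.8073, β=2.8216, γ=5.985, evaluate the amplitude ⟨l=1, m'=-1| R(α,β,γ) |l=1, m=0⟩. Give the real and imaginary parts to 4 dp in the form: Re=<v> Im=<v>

Split into d^1_{-1,0}(β=2.8216) × two z-phases.
Half-angle: c=0.159315, s=0.987228. N=√(1·2·1·1)=1.414214
k∈{1} keeps every argument non-negative
  k=1: (−1)^0·1.4142/(1)·0.1593^1·0.9872^1 = +0.222427
d^1_{-1,0}(2.8216) = +0.222427
Phases: e^{-i·(-1)·4.8073}=+0.094769-0.995499i, e^{-i·(0)·5.985}=+1.000000+0.000000i ⇒ D=+0.021079-0.221426i

Re=0.0211 Im=-0.2214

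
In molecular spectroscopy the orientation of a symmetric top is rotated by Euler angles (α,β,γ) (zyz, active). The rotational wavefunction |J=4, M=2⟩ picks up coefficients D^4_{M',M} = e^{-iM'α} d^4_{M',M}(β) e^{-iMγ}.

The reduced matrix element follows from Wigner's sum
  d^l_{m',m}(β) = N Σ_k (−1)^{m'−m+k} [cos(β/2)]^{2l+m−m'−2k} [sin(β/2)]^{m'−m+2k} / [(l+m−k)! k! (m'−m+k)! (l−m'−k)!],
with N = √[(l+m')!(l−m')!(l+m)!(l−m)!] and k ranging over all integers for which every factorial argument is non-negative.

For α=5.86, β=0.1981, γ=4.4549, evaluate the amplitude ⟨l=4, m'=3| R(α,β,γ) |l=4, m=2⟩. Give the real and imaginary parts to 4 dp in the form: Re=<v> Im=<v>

First d^4_{3,2}(β=0.1981), then the phase factors e^{-i(3)α} and e^{-i(2)γ}:
Half-angle: c=0.995099, s=0.098888. N=√(5040·1·720·2)=2693.993318
k∈{0,1} keeps every argument non-negative
  k=0: (−1)^1·2693.9933/(720)·0.9951^7·0.0989^1 = -0.357496
  k=1: (−1)^2·2693.9933/(240)·0.9951^5·0.0989^3 = +0.010591
d^4_{3,2}(0.1981) = -0.357496 +0.010591 = -0.346904
D = (+0.296705+0.954969i)·(-0.346904)·(-0.870304-0.492516i) = -0.073583+0.339011i

Re=-0.0736 Im=0.3390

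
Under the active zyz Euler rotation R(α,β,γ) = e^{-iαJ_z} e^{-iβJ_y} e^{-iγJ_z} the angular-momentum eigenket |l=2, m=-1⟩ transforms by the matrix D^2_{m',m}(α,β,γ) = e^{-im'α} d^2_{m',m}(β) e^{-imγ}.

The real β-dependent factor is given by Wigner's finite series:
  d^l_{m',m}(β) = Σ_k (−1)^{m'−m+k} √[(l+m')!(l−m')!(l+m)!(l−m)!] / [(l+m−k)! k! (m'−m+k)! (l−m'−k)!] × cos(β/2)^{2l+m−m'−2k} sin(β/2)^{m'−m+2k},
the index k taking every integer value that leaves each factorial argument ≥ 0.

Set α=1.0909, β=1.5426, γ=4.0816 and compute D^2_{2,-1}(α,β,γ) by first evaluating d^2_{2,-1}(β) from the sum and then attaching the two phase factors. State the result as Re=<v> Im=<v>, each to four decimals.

D^2_{2,-1}(1.0909,1.5426,4.0816) = e^{-i·2·1.0909}·d^2_{2,-1}(1.5426)·e^{-i·-1·4.0816}. Compute d first:
With c≡cos(β/2)=0.717005 and s≡sin(β/2)=0.697068, N=[24·1·1·6]^{1/2}=12.000000
The bounds max(0,m−m')=0 and min(l+m,l−m')=0 give 1 term
  k=0: (−1)^3·12.0000/(6)·0.7170^1·0.6971^3 = -0.485711
d^2_{2,-1}(1.5426) = -0.485711
Phases: e^{-i·(2)·1.0909}=-0.573690-0.819073i, e^{-i·(-1)·4.0816}=-0.589782-0.807562i ⇒ D=+0.156933-0.459659i

Re=0.1569 Im=-0.4597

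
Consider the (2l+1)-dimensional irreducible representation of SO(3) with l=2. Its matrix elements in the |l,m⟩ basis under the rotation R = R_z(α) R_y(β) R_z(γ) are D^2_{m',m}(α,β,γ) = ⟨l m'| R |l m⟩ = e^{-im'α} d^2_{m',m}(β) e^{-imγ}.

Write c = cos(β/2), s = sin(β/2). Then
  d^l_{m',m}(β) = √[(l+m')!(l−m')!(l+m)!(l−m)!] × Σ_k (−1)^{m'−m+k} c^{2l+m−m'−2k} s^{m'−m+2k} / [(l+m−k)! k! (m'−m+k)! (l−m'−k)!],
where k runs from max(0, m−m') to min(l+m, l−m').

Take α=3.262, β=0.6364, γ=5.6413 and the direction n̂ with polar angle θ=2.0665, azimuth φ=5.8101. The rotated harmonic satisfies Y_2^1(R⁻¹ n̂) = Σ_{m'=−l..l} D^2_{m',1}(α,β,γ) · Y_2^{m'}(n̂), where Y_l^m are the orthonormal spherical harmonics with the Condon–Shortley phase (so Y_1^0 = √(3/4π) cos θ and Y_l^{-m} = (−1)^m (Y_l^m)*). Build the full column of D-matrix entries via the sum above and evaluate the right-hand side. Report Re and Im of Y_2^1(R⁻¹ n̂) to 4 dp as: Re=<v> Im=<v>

Need the full column D^2_{m',1} for m'=−2..2 at α=3.262, β=0.6364, γ=5.6413.
cos(β/2)=0.949800, sin(β/2)=0.312857
d^2_{-2,1}: single k=3 term ⇒ +0.058170;  D = +0.036942+0.044934i
d^2_{-1,1}: k∈[2..3] ⇒ +0.264898 -0.009580 = +0.255318;  D = -0.184660-0.176318i
d^2_{0,1}: k∈[1..2] ⇒ +0.656627 -0.071244 = +0.585383;  D = +0.468873+0.350473i
d^2_{1,1}: k∈[0..1] ⇒ +0.813821 -0.264898 = +0.548923;  D = -0.475962-0.273453i
d^2_{2,1}: single k=0 term ⇒ -0.536134;  D = -0.493588-0.209309i
Y_2^{m'}(θ=2.0665,φ=5.8101) and Σ D·Y over m':
  (+0.0369+0.0449i)·(+0.1748+0.2424i)  (-0.1847-0.1763i)·(-0.2877-0.1473i)  (+0.4689+0.3505i)·(-0.1013+0.0000i)  (-0.4760-0.2735i)·(+0.2877-0.1473i)  (-0.4936-0.2093i)·(+0.1748-0.2424i)
Y_2^1(R⁻¹ n̂) = -0.339022+0.133729i

Re=-0.3390 Im=0.1337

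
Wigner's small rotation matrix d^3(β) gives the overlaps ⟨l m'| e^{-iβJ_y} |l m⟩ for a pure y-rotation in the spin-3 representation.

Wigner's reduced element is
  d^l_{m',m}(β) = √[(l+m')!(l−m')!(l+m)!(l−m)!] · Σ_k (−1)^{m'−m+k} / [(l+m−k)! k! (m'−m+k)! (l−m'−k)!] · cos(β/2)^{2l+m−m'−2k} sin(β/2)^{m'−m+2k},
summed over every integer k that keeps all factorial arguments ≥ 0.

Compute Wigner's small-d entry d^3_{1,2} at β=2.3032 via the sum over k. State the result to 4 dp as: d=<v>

d^3_{1,2}(β=2.3032) via Wigner's sum:
Half-angle: c=0.407026, s=0.913416. N=√(24·2·120·1)=75.894664
k: max(0,(2)−(1))=1 … min(3+(2),3−(1))=2
  k=1: (−1)^0·75.8947/(24)·0.4070^5·0.9134^1 = +0.032269
  k=2: (−1)^1·75.8947/(12)·0.4070^3·0.9134^3 = -0.325016
d^3_{1,2}(2.3032) = +0.032269 -0.325016 = -0.292747

d=-0.2927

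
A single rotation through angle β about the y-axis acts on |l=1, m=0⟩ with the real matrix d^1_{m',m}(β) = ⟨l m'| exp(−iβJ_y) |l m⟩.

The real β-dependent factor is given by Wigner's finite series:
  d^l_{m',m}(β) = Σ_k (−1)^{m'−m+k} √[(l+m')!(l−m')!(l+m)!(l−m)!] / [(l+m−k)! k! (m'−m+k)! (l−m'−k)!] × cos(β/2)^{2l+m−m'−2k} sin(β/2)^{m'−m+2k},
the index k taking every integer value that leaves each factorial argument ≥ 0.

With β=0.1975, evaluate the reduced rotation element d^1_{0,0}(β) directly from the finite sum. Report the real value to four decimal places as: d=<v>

d^1_{0,0}(β=0.1975) via Wigner's sum:
With c≡cos(β/2)=0.995128 and s≡sin(β/2)=0.098590, N=[1·1·1·1]^{1/2}=1.000000
k: max(0,(0)−(0))=0 … min(1+(0),1−(0))=1
  k=0: (−1)^0·1.0000/(1)·0.9951^2·0.0986^0 = +0.990280
  k=1: (−1)^1·1.0000/(1)·0.9951^0·0.0986^2 = -0.009720
d^1_{0,0}(0.1975) = +0.990280 -0.009720 = +0.980560

d=0.9806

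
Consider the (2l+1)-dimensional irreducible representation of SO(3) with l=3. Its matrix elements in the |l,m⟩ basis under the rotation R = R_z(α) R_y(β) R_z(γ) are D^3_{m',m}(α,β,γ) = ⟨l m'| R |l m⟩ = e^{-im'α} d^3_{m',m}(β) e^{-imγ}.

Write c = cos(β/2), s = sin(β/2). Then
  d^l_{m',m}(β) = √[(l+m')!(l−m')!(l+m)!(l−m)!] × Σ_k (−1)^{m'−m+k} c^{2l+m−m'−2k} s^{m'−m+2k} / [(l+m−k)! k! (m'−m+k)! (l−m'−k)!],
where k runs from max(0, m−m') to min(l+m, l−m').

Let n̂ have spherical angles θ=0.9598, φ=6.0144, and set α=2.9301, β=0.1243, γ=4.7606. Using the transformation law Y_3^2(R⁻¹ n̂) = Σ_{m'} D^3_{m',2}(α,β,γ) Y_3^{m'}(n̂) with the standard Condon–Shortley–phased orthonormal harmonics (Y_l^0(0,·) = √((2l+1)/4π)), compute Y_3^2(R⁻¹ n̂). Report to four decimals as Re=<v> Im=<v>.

Re=-0.3658 Im=0.0752

Need the full column D^3_{m',2} for m'=−3..3 at α=2.9301, β=0.1243, γ=4.7606.
cos(β/2)=0.998069, sin(β/2)=0.062110
d^3_{-3,2}: single k=5 term ⇒ +0.000002;  D = +0.000002-0.000002i
d^3_{-2,2}: k∈[4..5] ⇒ +0.000074 -0.000000 = +0.000074;  D = -0.000064+0.000037i
d^3_{-1,2}: k∈[3..4] ⇒ +0.001507 -0.000003 = +0.001504;  D = +0.001433-0.000456i
d^3_{0,2}: k∈[2..3] ⇒ +0.020967 -0.000081 = +0.020885;  D = -0.020788+0.002011i
d^3_{1,2}: k∈[1..2] ⇒ +0.194520 -0.001507 = +0.193014;  D = +0.191737+0.022161i
d^3_{2,2}: k∈[0..1] ⇒ +0.988472 -0.019140 = +0.969332;  D = -0.918103-0.310952i
d^3_{3,2}: single k=0 term ⇒ -0.150675;  D = -0.129385-0.077216i
Y_3^{m'}(θ=0.9598,φ=6.0144) and Σ D·Y over m':
  (+0.0000-0.0000i)·(+0.1587+0.1655i)  (-0.0001+0.0000i)·(+0.3379+0.2014i)  (+0.0014-0.0005i)·(+0.1648+0.0454i)  (-0.0208+0.0020i)·(-0.2900+0.0000i)  (+0.1917+0.0222i)·(-0.1648+0.0454i)  (-0.9181-0.3110i)·(+0.3379-0.2014i)  (-0.1294-0.0772i)·(-0.1587+0.1655i)
Y_3^2(R⁻¹ n̂) = -0.365849+0.075155i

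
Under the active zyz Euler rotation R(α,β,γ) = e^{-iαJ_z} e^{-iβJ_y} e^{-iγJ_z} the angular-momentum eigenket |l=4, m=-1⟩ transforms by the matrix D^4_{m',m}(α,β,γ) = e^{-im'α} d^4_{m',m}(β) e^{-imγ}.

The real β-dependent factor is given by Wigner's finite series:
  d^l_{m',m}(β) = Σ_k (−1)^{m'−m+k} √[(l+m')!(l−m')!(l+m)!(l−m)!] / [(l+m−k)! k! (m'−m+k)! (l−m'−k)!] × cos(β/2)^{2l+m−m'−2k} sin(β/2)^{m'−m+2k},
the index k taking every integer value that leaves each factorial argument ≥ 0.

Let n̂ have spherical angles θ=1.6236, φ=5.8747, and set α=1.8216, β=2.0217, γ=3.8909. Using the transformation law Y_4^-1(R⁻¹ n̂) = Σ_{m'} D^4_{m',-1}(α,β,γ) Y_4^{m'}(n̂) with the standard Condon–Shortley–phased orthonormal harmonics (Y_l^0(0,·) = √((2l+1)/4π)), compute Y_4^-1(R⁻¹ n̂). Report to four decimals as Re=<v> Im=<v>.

Re=0.0808 Im=-0.2079

Need the full column D^4_{m',-1} for m'=−4..4 at α=1.8216, β=2.0217, γ=3.8909.
cos(β/2)=0.531141, sin(β/2)=0.847284
d^4_{-4,-1}: single k=3 term ⇒ +0.192410;  D = +0.034774-0.189242i
d^4_{-3,-1}: k∈[2..3] ⇒ +0.127934 -0.542591 = -0.414657;  D = +0.413668-0.028621i
d^4_{-2,-1}: k∈[1..3] ⇒ +0.042868 -0.545432 +0.925311 = +0.422747;  D = +0.132935+0.401302i
d^4_{-1,-1}: k∈[0..3] ⇒ +0.006334 -0.241772 +1.230481 -1.043739 = -0.048697;  D = -0.040980+0.026306i
d^4_{0,-1}: k∈[0..3] ⇒ -0.045187 +0.689923 -1.755655 +0.744606 = -0.366313;  D = +0.268200+0.249507i
d^4_{1,-1}: k∈[0..3] ⇒ +0.161182 -1.230481 +1.565609 -0.265601 = +0.230708;  D = -0.110304+0.202631i
d^4_{2,-1}: k∈[0..2] ⇒ -0.363621 +1.387967 -0.706395 = +0.317951;  D = +0.308246+0.077953i
d^4_{3,-1}: k∈[0..1] ⇒ +0.542591 -0.828442 = -0.285851;  D = +0.000887+0.285850i
d^4_{4,-1}: single k=0 term ⇒ -0.489629;  D = +0.473930-0.122989i
Y_4^{m'}(θ=1.6236,φ=5.8747) and Σ D·Y over m':
  (+0.0348-0.1892i)·(-0.0278+0.4392i)  (+0.4137-0.0286i)·(-0.0223-0.0619i)  (+0.1329+0.4013i)·(-0.2239-0.2385i)  (-0.0410+0.0263i)·(+0.0682+0.0295i)  (+0.2682+0.2495i)·(+0.3085+0.0000i)  (-0.1103+0.2026i)·(-0.0682+0.0295i)  (+0.3082+0.0780i)·(-0.2239+0.2385i)  (+0.0009+0.2858i)·(+0.0223-0.0619i)  (+0.4739-0.1230i)·(-0.0278-0.4392i)
Y_4^-1(R⁻¹ n̂) = +0.080766-0.207854i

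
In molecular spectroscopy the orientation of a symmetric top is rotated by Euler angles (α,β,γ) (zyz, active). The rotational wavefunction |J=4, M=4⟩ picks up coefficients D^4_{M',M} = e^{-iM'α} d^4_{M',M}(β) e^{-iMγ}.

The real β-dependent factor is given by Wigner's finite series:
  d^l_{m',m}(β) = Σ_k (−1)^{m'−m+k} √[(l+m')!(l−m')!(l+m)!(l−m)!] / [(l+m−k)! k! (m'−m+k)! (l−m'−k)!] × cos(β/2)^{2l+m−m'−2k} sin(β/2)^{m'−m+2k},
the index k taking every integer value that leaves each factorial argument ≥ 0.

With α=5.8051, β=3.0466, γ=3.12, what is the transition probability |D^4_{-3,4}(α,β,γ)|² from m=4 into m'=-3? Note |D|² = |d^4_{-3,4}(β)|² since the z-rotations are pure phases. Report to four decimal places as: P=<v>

P=0.0178

First d^4_{-3,4}(β=3.0466), then the phase factors e^{-i(-3)α} and e^{-i(4)γ}:
With c≡cos(β/2)=0.047478 and s≡sin(β/2)=0.998872, N=[1·5040·40320·1]^{1/2}=14255.272709
The bounds max(0,m−m')=7 and min(l+m,l−m')=7 give 1 term
  k=7: (−1)^0·14255.2727/(5040)·0.0475^1·0.9989^7 = +0.133233
d^4_{-3,4}(3.0466) = +0.133233
|D^4_{-3,4}|² = |d^4_{-3,4}(β)|² = (+0.133233)² = 0.017751 (the z-rotation phases have unit modulus)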